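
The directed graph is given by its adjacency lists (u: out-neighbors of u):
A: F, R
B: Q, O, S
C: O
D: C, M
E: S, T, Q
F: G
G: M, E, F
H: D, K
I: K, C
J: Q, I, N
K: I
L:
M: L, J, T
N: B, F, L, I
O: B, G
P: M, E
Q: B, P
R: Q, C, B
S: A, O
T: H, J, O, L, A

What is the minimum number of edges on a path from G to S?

2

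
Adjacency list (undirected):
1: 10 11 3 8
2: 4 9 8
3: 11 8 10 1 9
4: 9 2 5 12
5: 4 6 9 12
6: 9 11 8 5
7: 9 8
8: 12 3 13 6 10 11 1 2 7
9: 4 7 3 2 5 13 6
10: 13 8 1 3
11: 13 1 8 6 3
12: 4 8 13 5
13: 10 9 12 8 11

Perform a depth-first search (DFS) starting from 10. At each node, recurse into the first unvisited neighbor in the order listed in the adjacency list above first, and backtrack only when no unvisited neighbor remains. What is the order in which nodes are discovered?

10, 13, 9, 4, 2, 8, 12, 5, 6, 11, 1, 3, 7

Visit 10
10 → 13
13 → 9
9 → 4
4 → 2
2 → 8
8 → 12
12 → 5
5 → 6
6 → 11
11 → 1
1 → 3
8 → 7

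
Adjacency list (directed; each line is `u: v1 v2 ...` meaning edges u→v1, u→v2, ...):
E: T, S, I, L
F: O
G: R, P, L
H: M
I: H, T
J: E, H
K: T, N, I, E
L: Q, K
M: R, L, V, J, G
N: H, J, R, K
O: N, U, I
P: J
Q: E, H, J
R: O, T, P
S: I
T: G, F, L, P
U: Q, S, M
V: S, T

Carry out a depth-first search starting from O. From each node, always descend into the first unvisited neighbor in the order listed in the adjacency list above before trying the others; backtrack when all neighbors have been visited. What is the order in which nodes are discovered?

O N H M R T G P J E S I L Q K F V U

Visit O
O → N
N → H
H → M
M → R
R → T
T → G
G → P
P → J
J → E
E → S
S → I
E → L
L → Q
L → K
T → F
M → V
O → U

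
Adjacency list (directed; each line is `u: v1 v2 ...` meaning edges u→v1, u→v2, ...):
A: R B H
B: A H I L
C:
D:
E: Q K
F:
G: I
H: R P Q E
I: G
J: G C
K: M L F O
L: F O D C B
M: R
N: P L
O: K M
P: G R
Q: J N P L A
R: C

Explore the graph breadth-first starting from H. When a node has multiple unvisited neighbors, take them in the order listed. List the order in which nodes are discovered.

H, R, P, Q, E, C, G, J, N, L, A, K, I, F, O, D, B, M

Visit H; enqueue R, P, Q, E → queue [R, P, Q, E]
Visit R; enqueue C → queue [P, Q, E, C]
Visit P; enqueue G → queue [Q, E, C, G]
Visit Q; enqueue J, N, L, A → queue [E, C, G, J, N, L, A]
Visit E; enqueue K → queue [C, G, J, N, L, A, K]
Visit C → queue [G, J, N, L, A, K]
Visit G; enqueue I → queue [J, N, L, A, K, I]
Visit J → queue [N, L, A, K, I]
Visit N → queue [L, A, K, I]
Visit L; enqueue F, O, D, B → queue [A, K, I, F, O, D, B]
Visit A → queue [K, I, F, O, D, B]
Visit K; enqueue M → queue [I, F, O, D, B, M]
Visit I → queue [F, O, D, B, M]
Visit F → queue [O, D, B, M]
Visit O → queue [D, B, M]
Visit D → queue [B, M]
Visit B → queue [M]
Visit M → queue []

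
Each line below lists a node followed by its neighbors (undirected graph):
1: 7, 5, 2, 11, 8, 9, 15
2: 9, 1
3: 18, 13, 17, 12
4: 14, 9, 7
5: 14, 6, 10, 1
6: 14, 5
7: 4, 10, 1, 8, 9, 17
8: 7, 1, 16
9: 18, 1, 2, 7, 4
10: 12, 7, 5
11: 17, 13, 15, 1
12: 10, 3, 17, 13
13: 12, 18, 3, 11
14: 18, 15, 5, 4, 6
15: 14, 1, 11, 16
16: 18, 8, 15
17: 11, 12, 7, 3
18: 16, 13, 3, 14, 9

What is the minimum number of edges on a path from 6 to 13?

Level 0: 6
Level 1: 5, 14
Level 2: 1, 4, 10, 15, 18
Level 3: 2, 3, 7, 8, 9, 11, 12, 13, 16
Level 4: 17
13 first appears at level 3.

3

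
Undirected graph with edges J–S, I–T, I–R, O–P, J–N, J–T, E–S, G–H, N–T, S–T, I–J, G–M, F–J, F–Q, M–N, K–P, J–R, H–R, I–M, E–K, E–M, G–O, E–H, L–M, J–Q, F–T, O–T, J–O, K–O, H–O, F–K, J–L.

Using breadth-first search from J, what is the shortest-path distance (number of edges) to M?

Level 0: J
Level 1: F, I, L, N, O, Q, R, S, T
Level 2: E, G, H, K, M, P
M first appears at level 2.

2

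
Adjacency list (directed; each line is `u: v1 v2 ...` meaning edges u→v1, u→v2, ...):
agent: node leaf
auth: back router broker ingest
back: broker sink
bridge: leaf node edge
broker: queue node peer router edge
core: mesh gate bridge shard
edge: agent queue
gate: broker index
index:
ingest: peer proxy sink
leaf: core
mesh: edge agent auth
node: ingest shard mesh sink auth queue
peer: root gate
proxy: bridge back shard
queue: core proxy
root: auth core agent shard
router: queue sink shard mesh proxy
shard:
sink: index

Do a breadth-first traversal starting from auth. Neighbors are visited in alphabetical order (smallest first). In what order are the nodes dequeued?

auth back broker ingest router sink edge node peer queue proxy mesh shard index agent gate root core bridge leaf

Visit auth; enqueue back, broker, ingest, router → queue [back, broker, ingest, router]
Visit back; enqueue sink → queue [broker, ingest, router, sink]
Visit broker; enqueue edge, node, peer, queue → queue [ingest, router, sink, edge, node, peer, queue]
Visit ingest; enqueue proxy → queue [router, sink, edge, node, peer, queue, proxy]
Visit router; enqueue mesh, shard → queue [sink, edge, node, peer, queue, proxy, mesh, shard]
Visit sink; enqueue index → queue [edge, node, peer, queue, proxy, mesh, shard, index]
Visit edge; enqueue agent → queue [node, peer, queue, proxy, mesh, shard, index, agent]
Visit node → queue [peer, queue, proxy, mesh, shard, index, agent]
Visit peer; enqueue gate, root → queue [queue, proxy, mesh, shard, index, agent, gate, root]
Visit queue; enqueue core → queue [proxy, mesh, shard, index, agent, gate, root, core]
Visit proxy; enqueue bridge → queue [mesh, shard, index, agent, gate, root, core, bridge]
Visit mesh → queue [shard, index, agent, gate, root, core, bridge]
Visit shard → queue [index, agent, gate, root, core, bridge]
Visit index → queue [agent, gate, root, core, bridge]
Visit agent; enqueue leaf → queue [gate, root, core, bridge, leaf]
Visit gate → queue [root, core, bridge, leaf]
Visit root → queue [core, bridge, leaf]
Visit core → queue [bridge, leaf]
Visit bridge → queue [leaf]
Visit leaf → queue []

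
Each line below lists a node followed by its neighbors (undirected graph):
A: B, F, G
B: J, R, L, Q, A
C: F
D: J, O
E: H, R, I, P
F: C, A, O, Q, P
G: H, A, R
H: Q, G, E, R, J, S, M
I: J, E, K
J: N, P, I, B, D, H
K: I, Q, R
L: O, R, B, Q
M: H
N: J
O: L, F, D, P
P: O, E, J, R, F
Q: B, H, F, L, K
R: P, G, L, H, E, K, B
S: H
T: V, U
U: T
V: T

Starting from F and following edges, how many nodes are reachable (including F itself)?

19

BFS from F visits: F, A, C, O, P, Q, B, G, D, L, E, J, R, H, K, I, N, M, S
Reachable nodes: 19 of 22 total.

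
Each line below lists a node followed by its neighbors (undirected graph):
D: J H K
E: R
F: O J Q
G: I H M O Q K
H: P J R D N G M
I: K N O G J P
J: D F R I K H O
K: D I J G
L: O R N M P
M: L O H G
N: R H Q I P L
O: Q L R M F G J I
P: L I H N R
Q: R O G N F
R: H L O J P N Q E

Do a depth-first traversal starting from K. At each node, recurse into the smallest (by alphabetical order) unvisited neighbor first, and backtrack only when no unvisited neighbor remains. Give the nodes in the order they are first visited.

K, D, H, G, I, J, F, O, L, M, N, P, R, E, Q

Visit K
K → D
D → H
H → G
G → I
I → J
J → F
F → O
O → L
L → M
L → N
N → P
P → R
R → E
R → Q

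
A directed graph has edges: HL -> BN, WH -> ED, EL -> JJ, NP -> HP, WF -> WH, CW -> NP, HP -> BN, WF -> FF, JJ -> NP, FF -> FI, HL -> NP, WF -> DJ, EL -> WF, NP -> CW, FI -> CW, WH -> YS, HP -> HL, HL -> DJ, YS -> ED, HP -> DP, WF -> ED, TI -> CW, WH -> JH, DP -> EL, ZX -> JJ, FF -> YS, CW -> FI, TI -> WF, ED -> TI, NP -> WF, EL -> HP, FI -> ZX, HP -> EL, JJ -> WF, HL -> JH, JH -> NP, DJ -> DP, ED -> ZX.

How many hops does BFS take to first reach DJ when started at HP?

2

Level 0: HP
Level 1: BN, DP, EL, HL
Level 2: DJ, JH, JJ, NP, WF
Level 3: CW, ED, FF, WH
Level 4: FI, TI, YS, ZX
DJ first appears at level 2.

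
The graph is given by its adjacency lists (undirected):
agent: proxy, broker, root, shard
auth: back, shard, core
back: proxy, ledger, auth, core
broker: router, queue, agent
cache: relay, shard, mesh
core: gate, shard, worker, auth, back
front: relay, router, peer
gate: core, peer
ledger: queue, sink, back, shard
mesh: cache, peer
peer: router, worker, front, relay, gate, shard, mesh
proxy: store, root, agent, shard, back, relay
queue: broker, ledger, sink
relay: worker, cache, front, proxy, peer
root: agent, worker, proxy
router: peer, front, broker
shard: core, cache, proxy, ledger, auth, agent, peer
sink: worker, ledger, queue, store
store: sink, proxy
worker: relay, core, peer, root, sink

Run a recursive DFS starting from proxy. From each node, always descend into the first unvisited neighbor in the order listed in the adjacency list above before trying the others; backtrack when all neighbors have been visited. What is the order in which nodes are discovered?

proxy → store → sink → worker → relay → cache → shard → core → gate → peer → router → front → broker → queue → ledger → back → auth → agent → root → mesh

Visit proxy
proxy → store
store → sink
sink → worker
worker → relay
relay → cache
cache → shard
shard → core
core → gate
gate → peer
peer → router
router → front
router → broker
broker → queue
queue → ledger
ledger → back
back → auth
broker → agent
agent → root
peer → mesh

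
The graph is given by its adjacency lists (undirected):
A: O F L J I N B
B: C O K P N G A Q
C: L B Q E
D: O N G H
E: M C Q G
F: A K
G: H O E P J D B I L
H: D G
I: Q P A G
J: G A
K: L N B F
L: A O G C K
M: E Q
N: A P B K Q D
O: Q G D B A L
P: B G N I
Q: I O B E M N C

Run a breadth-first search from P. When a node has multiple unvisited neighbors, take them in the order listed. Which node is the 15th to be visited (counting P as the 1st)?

L

Visit P; enqueue B, G, N, I → queue [B, G, N, I]
Visit B; enqueue C, O, K, A, Q → queue [G, N, I, C, O, K, A, Q]
Visit G; enqueue H, E, J, D, L → queue [N, I, C, O, K, A, Q, H, E, J, D, L]
Visit N → queue [I, C, O, K, A, Q, H, E, J, D, L]
Visit I → queue [C, O, K, A, Q, H, E, J, D, L]
Visit C → queue [O, K, A, Q, H, E, J, D, L]
Visit O → queue [K, A, Q, H, E, J, D, L]
Visit K; enqueue F → queue [A, Q, H, E, J, D, L, F]
Visit A → queue [Q, H, E, J, D, L, F]
Visit Q; enqueue M → queue [H, E, J, D, L, F, M]
Visit H → queue [E, J, D, L, F, M]
Visit E → queue [J, D, L, F, M]
Visit J → queue [D, L, F, M]
Visit D → queue [L, F, M]
Visit L → queue [F, M]
Visit F → queue [M]
Visit M → queue []

Visit order: P, B, G, N, I, C, O, K, A, Q, H, E, J, D, L, F, M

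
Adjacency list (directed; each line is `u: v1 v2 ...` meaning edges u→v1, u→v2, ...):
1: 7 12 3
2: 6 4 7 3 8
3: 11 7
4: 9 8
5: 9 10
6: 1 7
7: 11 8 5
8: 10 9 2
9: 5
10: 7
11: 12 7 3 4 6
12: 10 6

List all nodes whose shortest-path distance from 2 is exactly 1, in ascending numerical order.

Level 0: 2
Level 1: 3, 4, 6, 7, 8
Level 2: 1, 5, 9, 10, 11
Level 3: 12

3, 4, 6, 7, 8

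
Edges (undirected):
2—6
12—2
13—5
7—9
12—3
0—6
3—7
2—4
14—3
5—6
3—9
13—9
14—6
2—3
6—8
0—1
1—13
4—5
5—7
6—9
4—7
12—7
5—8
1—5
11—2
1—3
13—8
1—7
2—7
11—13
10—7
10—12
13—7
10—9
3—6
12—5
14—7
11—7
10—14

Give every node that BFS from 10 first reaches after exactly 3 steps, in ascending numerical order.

Level 0: 10
Level 1: 7, 9, 12, 14
Level 2: 1, 2, 3, 4, 5, 6, 11, 13
Level 3: 0, 8

0, 8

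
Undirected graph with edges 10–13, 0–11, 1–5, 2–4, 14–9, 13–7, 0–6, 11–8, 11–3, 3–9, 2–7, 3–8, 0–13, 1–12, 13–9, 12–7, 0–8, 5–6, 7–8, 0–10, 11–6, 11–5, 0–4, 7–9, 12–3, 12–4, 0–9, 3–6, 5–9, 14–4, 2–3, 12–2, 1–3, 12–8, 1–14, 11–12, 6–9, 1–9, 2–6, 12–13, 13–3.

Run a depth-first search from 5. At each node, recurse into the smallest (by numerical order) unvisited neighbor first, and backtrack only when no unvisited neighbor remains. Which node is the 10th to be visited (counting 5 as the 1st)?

Visit 5
5 → 1
1 → 3
3 → 2
2 → 4
4 → 0
0 → 6
6 → 9
9 → 7
7 → 8
8 → 11
11 → 12
12 → 13
13 → 10
9 → 14

Visit order: 5, 1, 3, 2, 4, 0, 6, 9, 7, 8, 11, 12, 13, 10, 14

8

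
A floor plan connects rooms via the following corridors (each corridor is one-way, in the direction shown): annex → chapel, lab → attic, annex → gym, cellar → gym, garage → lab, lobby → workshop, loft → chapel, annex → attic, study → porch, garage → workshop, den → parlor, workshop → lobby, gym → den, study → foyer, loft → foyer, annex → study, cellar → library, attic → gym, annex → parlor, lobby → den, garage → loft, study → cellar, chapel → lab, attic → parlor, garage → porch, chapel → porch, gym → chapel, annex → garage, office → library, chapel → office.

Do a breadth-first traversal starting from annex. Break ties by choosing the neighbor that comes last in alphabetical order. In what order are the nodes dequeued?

Visit annex; enqueue study, parlor, gym, garage, chapel, attic → queue [study, parlor, gym, garage, chapel, attic]
Visit study; enqueue porch, foyer, cellar → queue [parlor, gym, garage, chapel, attic, porch, foyer, cellar]
Visit parlor → queue [gym, garage, chapel, attic, porch, foyer, cellar]
Visit gym; enqueue den → queue [garage, chapel, attic, porch, foyer, cellar, den]
Visit garage; enqueue workshop, loft, lab → queue [chapel, attic, porch, foyer, cellar, den, workshop, loft, lab]
Visit chapel; enqueue office → queue [attic, porch, foyer, cellar, den, workshop, loft, lab, office]
Visit attic → queue [porch, foyer, cellar, den, workshop, loft, lab, office]
Visit porch → queue [foyer, cellar, den, workshop, loft, lab, office]
Visit foyer → queue [cellar, den, workshop, loft, lab, office]
Visit cellar; enqueue library → queue [den, workshop, loft, lab, office, library]
Visit den → queue [workshop, loft, lab, office, library]
Visit workshop; enqueue lobby → queue [loft, lab, office, library, lobby]
Visit loft → queue [lab, office, library, lobby]
Visit lab → queue [office, library, lobby]
Visit office → queue [library, lobby]
Visit library → queue [lobby]
Visit lobby → queue []

annex -> study -> parlor -> gym -> garage -> chapel -> attic -> porch -> foyer -> cellar -> den -> workshop -> loft -> lab -> office -> library -> lobby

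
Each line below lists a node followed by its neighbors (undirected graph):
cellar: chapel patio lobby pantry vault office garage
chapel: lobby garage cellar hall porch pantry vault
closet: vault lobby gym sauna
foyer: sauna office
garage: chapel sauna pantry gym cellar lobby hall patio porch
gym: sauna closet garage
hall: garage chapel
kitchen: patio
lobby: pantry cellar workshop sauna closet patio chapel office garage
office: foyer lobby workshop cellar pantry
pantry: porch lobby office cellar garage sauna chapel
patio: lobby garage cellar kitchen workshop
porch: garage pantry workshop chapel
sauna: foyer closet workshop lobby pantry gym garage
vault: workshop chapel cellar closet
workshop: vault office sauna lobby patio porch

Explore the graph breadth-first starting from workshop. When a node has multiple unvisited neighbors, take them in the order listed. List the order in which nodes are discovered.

workshop vault office sauna lobby patio porch chapel cellar closet foyer pantry gym garage kitchen hall

Visit workshop; enqueue vault, office, sauna, lobby, patio, porch → queue [vault, office, sauna, lobby, patio, porch]
Visit vault; enqueue chapel, cellar, closet → queue [office, sauna, lobby, patio, porch, chapel, cellar, closet]
Visit office; enqueue foyer, pantry → queue [sauna, lobby, patio, porch, chapel, cellar, closet, foyer, pantry]
Visit sauna; enqueue gym, garage → queue [lobby, patio, porch, chapel, cellar, closet, foyer, pantry, gym, garage]
Visit lobby → queue [patio, porch, chapel, cellar, closet, foyer, pantry, gym, garage]
Visit patio; enqueue kitchen → queue [porch, chapel, cellar, closet, foyer, pantry, gym, garage, kitchen]
Visit porch → queue [chapel, cellar, closet, foyer, pantry, gym, garage, kitchen]
Visit chapel; enqueue hall → queue [cellar, closet, foyer, pantry, gym, garage, kitchen, hall]
Visit cellar → queue [closet, foyer, pantry, gym, garage, kitchen, hall]
Visit closet → queue [foyer, pantry, gym, garage, kitchen, hall]
Visit foyer → queue [pantry, gym, garage, kitchen, hall]
Visit pantry → queue [gym, garage, kitchen, hall]
Visit gym → queue [garage, kitchen, hall]
Visit garage → queue [kitchen, hall]
Visit kitchen → queue [hall]
Visit hall → queue []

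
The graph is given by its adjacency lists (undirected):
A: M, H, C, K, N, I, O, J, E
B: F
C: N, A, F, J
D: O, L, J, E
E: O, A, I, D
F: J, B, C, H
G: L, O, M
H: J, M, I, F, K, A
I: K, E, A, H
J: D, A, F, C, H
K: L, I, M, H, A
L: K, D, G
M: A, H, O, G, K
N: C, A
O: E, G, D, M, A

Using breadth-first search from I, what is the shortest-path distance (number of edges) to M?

2

Level 0: I
Level 1: A, E, H, K
Level 2: C, D, F, J, L, M, N, O
Level 3: B, G
M first appears at level 2.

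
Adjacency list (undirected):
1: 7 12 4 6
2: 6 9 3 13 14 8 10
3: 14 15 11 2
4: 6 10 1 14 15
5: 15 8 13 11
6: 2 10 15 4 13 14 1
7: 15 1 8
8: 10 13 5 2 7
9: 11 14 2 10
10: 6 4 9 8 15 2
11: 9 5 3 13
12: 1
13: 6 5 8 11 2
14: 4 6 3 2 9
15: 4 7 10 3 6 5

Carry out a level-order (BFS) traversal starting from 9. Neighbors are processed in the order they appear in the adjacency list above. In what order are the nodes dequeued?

Visit 9; enqueue 11, 14, 2, 10 → queue [11, 14, 2, 10]
Visit 11; enqueue 5, 3, 13 → queue [14, 2, 10, 5, 3, 13]
Visit 14; enqueue 4, 6 → queue [2, 10, 5, 3, 13, 4, 6]
Visit 2; enqueue 8 → queue [10, 5, 3, 13, 4, 6, 8]
Visit 10; enqueue 15 → queue [5, 3, 13, 4, 6, 8, 15]
Visit 5 → queue [3, 13, 4, 6, 8, 15]
Visit 3 → queue [13, 4, 6, 8, 15]
Visit 13 → queue [4, 6, 8, 15]
Visit 4; enqueue 1 → queue [6, 8, 15, 1]
Visit 6 → queue [8, 15, 1]
Visit 8; enqueue 7 → queue [15, 1, 7]
Visit 15 → queue [1, 7]
Visit 1; enqueue 12 → queue [7, 12]
Visit 7 → queue [12]
Visit 12 → queue []

9, 11, 14, 2, 10, 5, 3, 13, 4, 6, 8, 15, 1, 7, 12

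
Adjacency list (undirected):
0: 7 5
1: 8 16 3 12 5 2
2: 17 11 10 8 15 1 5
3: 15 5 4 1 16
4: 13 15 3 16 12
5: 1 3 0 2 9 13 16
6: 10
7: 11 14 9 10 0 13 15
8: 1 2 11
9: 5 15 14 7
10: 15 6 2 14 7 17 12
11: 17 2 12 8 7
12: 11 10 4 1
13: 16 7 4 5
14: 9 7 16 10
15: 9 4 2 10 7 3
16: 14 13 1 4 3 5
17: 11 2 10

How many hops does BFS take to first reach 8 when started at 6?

3

Level 0: 6
Level 1: 10
Level 2: 2, 7, 12, 14, 15, 17
Level 3: 0, 1, 3, 4, 5, 8, 9, 11, 13, 16
8 first appears at level 3.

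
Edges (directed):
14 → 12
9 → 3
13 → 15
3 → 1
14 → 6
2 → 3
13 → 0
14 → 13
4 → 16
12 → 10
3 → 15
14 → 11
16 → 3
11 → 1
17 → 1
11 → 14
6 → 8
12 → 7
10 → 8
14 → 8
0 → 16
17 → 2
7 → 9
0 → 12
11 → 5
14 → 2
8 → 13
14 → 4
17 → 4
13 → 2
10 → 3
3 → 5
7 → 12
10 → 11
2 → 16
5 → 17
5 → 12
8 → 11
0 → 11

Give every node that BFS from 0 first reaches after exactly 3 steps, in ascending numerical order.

2, 4, 6, 8, 9, 13, 15, 17

Level 0: 0
Level 1: 11, 12, 16
Level 2: 1, 3, 5, 7, 10, 14
Level 3: 2, 4, 6, 8, 9, 13, 15, 17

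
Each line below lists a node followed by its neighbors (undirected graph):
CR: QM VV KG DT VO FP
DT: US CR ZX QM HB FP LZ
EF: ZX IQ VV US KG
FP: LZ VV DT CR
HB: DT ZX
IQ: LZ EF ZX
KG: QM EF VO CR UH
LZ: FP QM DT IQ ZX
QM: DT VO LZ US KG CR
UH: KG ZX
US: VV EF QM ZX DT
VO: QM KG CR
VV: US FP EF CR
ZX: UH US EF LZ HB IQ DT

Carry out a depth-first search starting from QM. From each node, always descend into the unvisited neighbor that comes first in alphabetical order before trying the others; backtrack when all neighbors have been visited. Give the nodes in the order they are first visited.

Visit QM
QM → CR
CR → DT
DT → FP
FP → LZ
LZ → IQ
IQ → EF
EF → KG
KG → UH
UH → ZX
ZX → HB
ZX → US
US → VV
KG → VO

QM, CR, DT, FP, LZ, IQ, EF, KG, UH, ZX, HB, US, VV, VO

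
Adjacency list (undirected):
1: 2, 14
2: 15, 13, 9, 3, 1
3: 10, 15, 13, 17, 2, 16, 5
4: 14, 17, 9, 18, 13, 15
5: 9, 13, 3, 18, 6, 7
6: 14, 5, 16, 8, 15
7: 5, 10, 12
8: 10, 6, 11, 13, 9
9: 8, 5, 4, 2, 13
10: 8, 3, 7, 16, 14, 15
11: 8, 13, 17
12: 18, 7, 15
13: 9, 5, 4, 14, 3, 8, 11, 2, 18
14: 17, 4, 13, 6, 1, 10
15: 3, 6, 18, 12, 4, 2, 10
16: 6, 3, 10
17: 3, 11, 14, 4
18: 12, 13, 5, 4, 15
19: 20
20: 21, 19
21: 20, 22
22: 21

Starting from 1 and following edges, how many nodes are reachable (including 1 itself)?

18

BFS from 1 visits: 1, 2, 14, 15, 13, 9, 3, 17, 4, 6, 10, 18, 12, 5, 8, 11, 16, 7
Reachable nodes: 18 of 22 total.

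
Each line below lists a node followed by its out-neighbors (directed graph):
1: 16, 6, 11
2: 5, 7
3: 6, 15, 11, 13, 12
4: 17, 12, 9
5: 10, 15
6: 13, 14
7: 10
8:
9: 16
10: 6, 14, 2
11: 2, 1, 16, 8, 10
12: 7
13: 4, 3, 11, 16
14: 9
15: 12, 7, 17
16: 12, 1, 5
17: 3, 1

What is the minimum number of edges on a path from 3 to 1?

2

Level 0: 3
Level 1: 6, 11, 12, 13, 15
Level 2: 1, 2, 4, 7, 8, 10, 14, 16, 17
Level 3: 5, 9
1 first appears at level 2.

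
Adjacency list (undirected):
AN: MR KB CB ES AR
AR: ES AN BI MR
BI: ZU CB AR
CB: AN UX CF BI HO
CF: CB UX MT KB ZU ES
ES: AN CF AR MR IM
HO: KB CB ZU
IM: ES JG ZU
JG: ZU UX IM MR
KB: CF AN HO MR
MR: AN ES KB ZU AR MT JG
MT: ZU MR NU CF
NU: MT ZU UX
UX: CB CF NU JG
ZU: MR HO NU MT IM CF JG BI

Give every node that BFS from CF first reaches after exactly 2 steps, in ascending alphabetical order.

Level 0: CF
Level 1: CB, ES, KB, MT, UX, ZU
Level 2: AN, AR, BI, HO, IM, JG, MR, NU

AN, AR, BI, HO, IM, JG, MR, NU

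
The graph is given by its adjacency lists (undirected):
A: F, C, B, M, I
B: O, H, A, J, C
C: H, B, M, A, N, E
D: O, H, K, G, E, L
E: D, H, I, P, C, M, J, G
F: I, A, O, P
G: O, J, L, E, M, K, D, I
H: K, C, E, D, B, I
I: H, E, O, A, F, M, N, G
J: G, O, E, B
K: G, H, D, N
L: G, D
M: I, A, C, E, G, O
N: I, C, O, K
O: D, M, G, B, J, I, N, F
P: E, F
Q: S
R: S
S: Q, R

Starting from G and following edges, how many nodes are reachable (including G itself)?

BFS from G visits: G, O, M, L, K, J, I, E, D, N, F, B, C, A, H, P
Reachable nodes: 16 of 19 total.

16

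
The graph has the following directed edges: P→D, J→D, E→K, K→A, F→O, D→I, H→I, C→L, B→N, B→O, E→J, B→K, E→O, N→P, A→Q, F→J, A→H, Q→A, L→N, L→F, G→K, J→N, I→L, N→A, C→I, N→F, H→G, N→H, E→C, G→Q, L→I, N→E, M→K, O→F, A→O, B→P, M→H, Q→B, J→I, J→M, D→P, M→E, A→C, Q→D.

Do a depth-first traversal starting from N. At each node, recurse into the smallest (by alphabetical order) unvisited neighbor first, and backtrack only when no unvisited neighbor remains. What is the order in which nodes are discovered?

Visit N
N → A
A → C
C → I
I → L
L → F
F → J
J → D
D → P
J → M
M → E
E → K
E → O
M → H
H → G
G → Q
Q → B

N A C I L F J D P M E K O H G Q B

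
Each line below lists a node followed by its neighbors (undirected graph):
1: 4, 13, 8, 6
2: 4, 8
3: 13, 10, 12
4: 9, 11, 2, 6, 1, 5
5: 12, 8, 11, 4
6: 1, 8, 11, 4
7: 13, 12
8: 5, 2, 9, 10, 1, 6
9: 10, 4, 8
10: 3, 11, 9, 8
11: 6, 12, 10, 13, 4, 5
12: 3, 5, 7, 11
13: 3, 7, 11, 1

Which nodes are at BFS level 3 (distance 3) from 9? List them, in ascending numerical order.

12, 13

Level 0: 9
Level 1: 4, 8, 10
Level 2: 1, 2, 3, 5, 6, 11
Level 3: 12, 13
Level 4: 7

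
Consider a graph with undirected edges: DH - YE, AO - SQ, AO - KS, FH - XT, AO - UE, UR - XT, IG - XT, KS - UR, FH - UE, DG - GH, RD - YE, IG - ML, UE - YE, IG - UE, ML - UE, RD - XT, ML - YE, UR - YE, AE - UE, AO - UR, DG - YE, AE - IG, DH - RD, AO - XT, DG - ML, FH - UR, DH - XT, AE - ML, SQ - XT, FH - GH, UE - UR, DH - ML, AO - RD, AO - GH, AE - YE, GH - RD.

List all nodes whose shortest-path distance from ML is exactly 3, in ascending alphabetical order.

KS, SQ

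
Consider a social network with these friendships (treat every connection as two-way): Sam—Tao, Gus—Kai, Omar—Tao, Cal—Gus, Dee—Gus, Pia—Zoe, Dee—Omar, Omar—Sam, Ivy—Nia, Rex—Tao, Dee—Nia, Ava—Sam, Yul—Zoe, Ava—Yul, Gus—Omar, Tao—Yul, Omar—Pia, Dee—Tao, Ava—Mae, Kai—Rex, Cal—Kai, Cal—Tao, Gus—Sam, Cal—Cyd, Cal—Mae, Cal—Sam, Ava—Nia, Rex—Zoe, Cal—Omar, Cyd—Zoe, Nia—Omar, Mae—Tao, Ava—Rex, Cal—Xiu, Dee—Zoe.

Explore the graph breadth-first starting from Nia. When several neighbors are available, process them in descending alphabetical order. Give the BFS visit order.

Visit Nia; enqueue Omar, Ivy, Dee, Ava → queue [Omar, Ivy, Dee, Ava]
Visit Omar; enqueue Tao, Sam, Pia, Gus, Cal → queue [Ivy, Dee, Ava, Tao, Sam, Pia, Gus, Cal]
Visit Ivy → queue [Dee, Ava, Tao, Sam, Pia, Gus, Cal]
Visit Dee; enqueue Zoe → queue [Ava, Tao, Sam, Pia, Gus, Cal, Zoe]
Visit Ava; enqueue Yul, Rex, Mae → queue [Tao, Sam, Pia, Gus, Cal, Zoe, Yul, Rex, Mae]
Visit Tao → queue [Sam, Pia, Gus, Cal, Zoe, Yul, Rex, Mae]
Visit Sam → queue [Pia, Gus, Cal, Zoe, Yul, Rex, Mae]
Visit Pia → queue [Gus, Cal, Zoe, Yul, Rex, Mae]
Visit Gus; enqueue Kai → queue [Cal, Zoe, Yul, Rex, Mae, Kai]
Visit Cal; enqueue Xiu, Cyd → queue [Zoe, Yul, Rex, Mae, Kai, Xiu, Cyd]
Visit Zoe → queue [Yul, Rex, Mae, Kai, Xiu, Cyd]
Visit Yul → queue [Rex, Mae, Kai, Xiu, Cyd]
Visit Rex → queue [Mae, Kai, Xiu, Cyd]
Visit Mae → queue [Kai, Xiu, Cyd]
Visit Kai → queue [Xiu, Cyd]
Visit Xiu → queue [Cyd]
Visit Cyd → queue []

Nia, Omar, Ivy, Dee, Ava, Tao, Sam, Pia, Gus, Cal, Zoe, Yul, Rex, Mae, Kai, Xiu, Cyd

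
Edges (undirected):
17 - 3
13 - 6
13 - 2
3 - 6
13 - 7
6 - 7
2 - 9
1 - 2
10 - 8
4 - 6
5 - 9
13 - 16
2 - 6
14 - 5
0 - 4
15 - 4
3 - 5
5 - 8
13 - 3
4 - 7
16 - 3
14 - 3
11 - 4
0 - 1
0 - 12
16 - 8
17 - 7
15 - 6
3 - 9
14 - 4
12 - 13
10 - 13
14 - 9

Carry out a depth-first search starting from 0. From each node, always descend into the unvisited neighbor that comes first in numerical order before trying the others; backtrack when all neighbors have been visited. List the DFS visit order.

0 -> 1 -> 2 -> 6 -> 3 -> 5 -> 8 -> 10 -> 13 -> 7 -> 4 -> 11 -> 14 -> 9 -> 15 -> 17 -> 12 -> 16

Visit 0
0 → 1
1 → 2
2 → 6
6 → 3
3 → 5
5 → 8
8 → 10
10 → 13
13 → 7
7 → 4
4 → 11
4 → 14
14 → 9
4 → 15
7 → 17
13 → 12
13 → 16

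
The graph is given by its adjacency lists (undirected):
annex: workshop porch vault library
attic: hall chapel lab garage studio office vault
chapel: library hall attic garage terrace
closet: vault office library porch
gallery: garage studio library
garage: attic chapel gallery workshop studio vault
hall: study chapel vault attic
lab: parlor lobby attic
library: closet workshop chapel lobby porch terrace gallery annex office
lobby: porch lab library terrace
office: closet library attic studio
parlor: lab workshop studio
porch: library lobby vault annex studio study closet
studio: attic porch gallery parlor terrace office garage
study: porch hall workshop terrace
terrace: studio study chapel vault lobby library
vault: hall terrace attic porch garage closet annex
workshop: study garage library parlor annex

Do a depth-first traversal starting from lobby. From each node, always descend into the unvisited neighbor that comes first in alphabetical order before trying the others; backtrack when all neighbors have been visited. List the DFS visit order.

Visit lobby
lobby → lab
lab → attic
attic → chapel
chapel → garage
garage → gallery
gallery → library
library → annex
annex → porch
porch → closet
closet → office
office → studio
studio → parlor
parlor → workshop
workshop → study
study → hall
hall → vault
vault → terrace

lobby → lab → attic → chapel → garage → gallery → library → annex → porch → closet → office → studio → parlor → workshop → study → hall → vault → terrace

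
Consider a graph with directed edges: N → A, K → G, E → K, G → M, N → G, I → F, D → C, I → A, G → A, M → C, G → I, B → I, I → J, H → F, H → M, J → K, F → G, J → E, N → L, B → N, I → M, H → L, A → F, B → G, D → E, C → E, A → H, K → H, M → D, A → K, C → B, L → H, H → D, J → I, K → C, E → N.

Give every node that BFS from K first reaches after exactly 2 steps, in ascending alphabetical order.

Level 0: K
Level 1: C, G, H
Level 2: A, B, D, E, F, I, L, M
Level 3: J, N

A, B, D, E, F, I, L, M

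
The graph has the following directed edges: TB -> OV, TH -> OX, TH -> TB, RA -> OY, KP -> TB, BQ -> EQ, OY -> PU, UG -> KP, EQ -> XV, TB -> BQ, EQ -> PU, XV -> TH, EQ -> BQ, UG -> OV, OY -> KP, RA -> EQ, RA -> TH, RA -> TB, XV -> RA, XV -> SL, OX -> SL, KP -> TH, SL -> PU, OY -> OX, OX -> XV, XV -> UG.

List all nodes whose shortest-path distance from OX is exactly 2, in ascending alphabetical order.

Level 0: OX
Level 1: SL, XV
Level 2: PU, RA, TH, UG
Level 3: EQ, KP, OV, OY, TB
Level 4: BQ

PU, RA, TH, UG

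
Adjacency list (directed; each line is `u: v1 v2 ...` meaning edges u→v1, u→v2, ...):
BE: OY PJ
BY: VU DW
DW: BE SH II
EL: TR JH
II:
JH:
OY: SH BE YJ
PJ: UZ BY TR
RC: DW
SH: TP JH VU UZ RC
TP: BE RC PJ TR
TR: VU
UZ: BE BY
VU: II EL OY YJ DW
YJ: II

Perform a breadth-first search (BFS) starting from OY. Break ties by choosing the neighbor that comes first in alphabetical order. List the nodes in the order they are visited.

Visit OY; enqueue BE, SH, YJ → queue [BE, SH, YJ]
Visit BE; enqueue PJ → queue [SH, YJ, PJ]
Visit SH; enqueue JH, RC, TP, UZ, VU → queue [YJ, PJ, JH, RC, TP, UZ, VU]
Visit YJ; enqueue II → queue [PJ, JH, RC, TP, UZ, VU, II]
Visit PJ; enqueue BY, TR → queue [JH, RC, TP, UZ, VU, II, BY, TR]
Visit JH → queue [RC, TP, UZ, VU, II, BY, TR]
Visit RC; enqueue DW → queue [TP, UZ, VU, II, BY, TR, DW]
Visit TP → queue [UZ, VU, II, BY, TR, DW]
Visit UZ → queue [VU, II, BY, TR, DW]
Visit VU; enqueue EL → queue [II, BY, TR, DW, EL]
Visit II → queue [BY, TR, DW, EL]
Visit BY → queue [TR, DW, EL]
Visit TR → queue [DW, EL]
Visit DW → queue [EL]
Visit EL → queue []

OY BE SH YJ PJ JH RC TP UZ VU II BY TR DW EL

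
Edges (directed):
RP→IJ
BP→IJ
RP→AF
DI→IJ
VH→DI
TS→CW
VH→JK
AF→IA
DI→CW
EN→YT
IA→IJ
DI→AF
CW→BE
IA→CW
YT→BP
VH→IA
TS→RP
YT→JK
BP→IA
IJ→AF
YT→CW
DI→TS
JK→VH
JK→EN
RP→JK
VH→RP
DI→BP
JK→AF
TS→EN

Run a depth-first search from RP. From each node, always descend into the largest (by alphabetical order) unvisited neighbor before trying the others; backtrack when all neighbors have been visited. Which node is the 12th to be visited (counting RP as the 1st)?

YT

Visit RP
RP → JK
JK → VH
VH → IA
IA → IJ
IJ → AF
IA → CW
CW → BE
VH → DI
DI → TS
TS → EN
EN → YT
YT → BP

Visit order: RP, JK, VH, IA, IJ, AF, CW, BE, DI, TS, EN, YT, BP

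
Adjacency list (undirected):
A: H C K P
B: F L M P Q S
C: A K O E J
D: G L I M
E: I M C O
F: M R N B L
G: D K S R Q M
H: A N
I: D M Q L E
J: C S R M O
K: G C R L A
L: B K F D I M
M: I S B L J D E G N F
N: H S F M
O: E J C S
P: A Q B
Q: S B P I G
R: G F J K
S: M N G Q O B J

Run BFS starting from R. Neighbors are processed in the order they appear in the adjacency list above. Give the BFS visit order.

Visit R; enqueue G, F, J, K → queue [G, F, J, K]
Visit G; enqueue D, S, Q, M → queue [F, J, K, D, S, Q, M]
Visit F; enqueue N, B, L → queue [J, K, D, S, Q, M, N, B, L]
Visit J; enqueue C, O → queue [K, D, S, Q, M, N, B, L, C, O]
Visit K; enqueue A → queue [D, S, Q, M, N, B, L, C, O, A]
Visit D; enqueue I → queue [S, Q, M, N, B, L, C, O, A, I]
Visit S → queue [Q, M, N, B, L, C, O, A, I]
Visit Q; enqueue P → queue [M, N, B, L, C, O, A, I, P]
Visit M; enqueue E → queue [N, B, L, C, O, A, I, P, E]
Visit N; enqueue H → queue [B, L, C, O, A, I, P, E, H]
Visit B → queue [L, C, O, A, I, P, E, H]
Visit L → queue [C, O, A, I, P, E, H]
Visit C → queue [O, A, I, P, E, H]
Visit O → queue [A, I, P, E, H]
Visit A → queue [I, P, E, H]
Visit I → queue [P, E, H]
Visit P → queue [E, H]
Visit E → queue [H]
Visit H → queue []

R → G → F → J → K → D → S → Q → M → N → B → L → C → O → A → I → P → E → H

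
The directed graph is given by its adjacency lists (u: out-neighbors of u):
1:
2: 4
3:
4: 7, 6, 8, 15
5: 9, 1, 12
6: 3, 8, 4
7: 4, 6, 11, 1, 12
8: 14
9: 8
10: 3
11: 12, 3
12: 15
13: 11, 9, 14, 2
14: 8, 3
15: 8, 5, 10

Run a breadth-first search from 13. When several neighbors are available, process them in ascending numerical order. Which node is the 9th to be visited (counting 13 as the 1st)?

Visit 13; enqueue 2, 9, 11, 14 → queue [2, 9, 11, 14]
Visit 2; enqueue 4 → queue [9, 11, 14, 4]
Visit 9; enqueue 8 → queue [11, 14, 4, 8]
Visit 11; enqueue 3, 12 → queue [14, 4, 8, 3, 12]
Visit 14 → queue [4, 8, 3, 12]
Visit 4; enqueue 6, 7, 15 → queue [8, 3, 12, 6, 7, 15]
Visit 8 → queue [3, 12, 6, 7, 15]
Visit 3 → queue [12, 6, 7, 15]
Visit 12 → queue [6, 7, 15]
Visit 6 → queue [7, 15]
Visit 7; enqueue 1 → queue [15, 1]
Visit 15; enqueue 5, 10 → queue [1, 5, 10]
Visit 1 → queue [5, 10]
Visit 5 → queue [10]
Visit 10 → queue []

Visit order: 13, 2, 9, 11, 14, 4, 8, 3, 12, 6, 7, 15, 1, 5, 10

12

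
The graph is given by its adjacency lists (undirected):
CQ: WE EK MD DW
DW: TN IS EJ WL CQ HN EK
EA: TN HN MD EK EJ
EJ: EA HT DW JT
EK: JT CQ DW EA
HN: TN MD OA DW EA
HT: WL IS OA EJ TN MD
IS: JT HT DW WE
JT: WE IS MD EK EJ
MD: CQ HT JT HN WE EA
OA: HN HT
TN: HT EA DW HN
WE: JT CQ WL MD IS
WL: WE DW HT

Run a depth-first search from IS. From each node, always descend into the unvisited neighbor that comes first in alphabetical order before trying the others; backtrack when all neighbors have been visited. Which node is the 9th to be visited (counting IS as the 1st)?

Visit IS
IS → DW
DW → CQ
CQ → EK
EK → EA
EA → EJ
EJ → HT
HT → MD
MD → HN
HN → OA
HN → TN
MD → JT
JT → WE
WE → WL

Visit order: IS, DW, CQ, EK, EA, EJ, HT, MD, HN, OA, TN, JT, WE, WL

HN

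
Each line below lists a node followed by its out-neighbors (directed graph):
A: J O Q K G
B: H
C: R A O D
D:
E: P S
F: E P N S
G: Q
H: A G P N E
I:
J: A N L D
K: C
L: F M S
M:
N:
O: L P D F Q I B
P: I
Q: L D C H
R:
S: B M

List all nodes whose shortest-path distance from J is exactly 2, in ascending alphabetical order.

Level 0: J
Level 1: A, D, L, N
Level 2: F, G, K, M, O, Q, S
Level 3: B, C, E, H, I, P
Level 4: R

F, G, K, M, O, Q, S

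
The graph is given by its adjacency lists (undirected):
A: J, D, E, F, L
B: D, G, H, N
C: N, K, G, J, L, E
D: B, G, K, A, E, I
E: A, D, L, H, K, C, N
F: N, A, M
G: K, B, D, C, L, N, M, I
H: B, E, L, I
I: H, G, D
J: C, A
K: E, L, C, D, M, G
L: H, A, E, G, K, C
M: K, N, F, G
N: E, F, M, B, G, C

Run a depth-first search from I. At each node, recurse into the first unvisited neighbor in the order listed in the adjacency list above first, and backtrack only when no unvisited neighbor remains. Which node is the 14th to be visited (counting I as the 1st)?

Visit I
I → H
H → B
B → D
D → G
G → K
K → E
E → A
A → J
J → C
C → N
N → F
F → M
C → L

Visit order: I, H, B, D, G, K, E, A, J, C, N, F, M, L

L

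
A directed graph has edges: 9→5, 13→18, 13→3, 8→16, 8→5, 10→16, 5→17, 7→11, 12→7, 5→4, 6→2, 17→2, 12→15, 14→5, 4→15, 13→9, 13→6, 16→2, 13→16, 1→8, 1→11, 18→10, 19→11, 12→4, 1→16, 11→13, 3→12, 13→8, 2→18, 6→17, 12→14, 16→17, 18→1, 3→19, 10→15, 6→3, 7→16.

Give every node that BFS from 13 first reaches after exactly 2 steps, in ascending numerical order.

Level 0: 13
Level 1: 3, 6, 8, 9, 16, 18
Level 2: 1, 2, 5, 10, 12, 17, 19
Level 3: 4, 7, 11, 14, 15

1, 2, 5, 10, 12, 17, 19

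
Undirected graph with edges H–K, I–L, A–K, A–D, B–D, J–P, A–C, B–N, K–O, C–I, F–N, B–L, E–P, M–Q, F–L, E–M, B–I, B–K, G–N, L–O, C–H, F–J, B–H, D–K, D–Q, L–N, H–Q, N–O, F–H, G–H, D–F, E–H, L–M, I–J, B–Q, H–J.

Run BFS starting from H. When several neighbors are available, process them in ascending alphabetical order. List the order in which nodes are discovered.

H -> B -> C -> E -> F -> G -> J -> K -> Q -> D -> I -> L -> N -> A -> M -> P -> O

Visit H; enqueue B, C, E, F, G, J, K, Q → queue [B, C, E, F, G, J, K, Q]
Visit B; enqueue D, I, L, N → queue [C, E, F, G, J, K, Q, D, I, L, N]
Visit C; enqueue A → queue [E, F, G, J, K, Q, D, I, L, N, A]
Visit E; enqueue M, P → queue [F, G, J, K, Q, D, I, L, N, A, M, P]
Visit F → queue [G, J, K, Q, D, I, L, N, A, M, P]
Visit G → queue [J, K, Q, D, I, L, N, A, M, P]
Visit J → queue [K, Q, D, I, L, N, A, M, P]
Visit K; enqueue O → queue [Q, D, I, L, N, A, M, P, O]
Visit Q → queue [D, I, L, N, A, M, P, O]
Visit D → queue [I, L, N, A, M, P, O]
Visit I → queue [L, N, A, M, P, O]
Visit L → queue [N, A, M, P, O]
Visit N → queue [A, M, P, O]
Visit A → queue [M, P, O]
Visit M → queue [P, O]
Visit P → queue [O]
Visit O → queue []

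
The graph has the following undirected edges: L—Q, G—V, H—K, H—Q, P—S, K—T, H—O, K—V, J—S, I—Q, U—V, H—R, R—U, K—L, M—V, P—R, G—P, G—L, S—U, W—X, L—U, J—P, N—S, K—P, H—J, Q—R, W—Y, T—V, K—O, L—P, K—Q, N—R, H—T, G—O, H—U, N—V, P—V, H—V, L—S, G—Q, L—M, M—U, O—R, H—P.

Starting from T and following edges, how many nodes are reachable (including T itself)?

BFS from T visits: T, H, K, V, J, O, P, Q, R, U, L, G, M, N, S, I
Reachable nodes: 16 of 19 total.

16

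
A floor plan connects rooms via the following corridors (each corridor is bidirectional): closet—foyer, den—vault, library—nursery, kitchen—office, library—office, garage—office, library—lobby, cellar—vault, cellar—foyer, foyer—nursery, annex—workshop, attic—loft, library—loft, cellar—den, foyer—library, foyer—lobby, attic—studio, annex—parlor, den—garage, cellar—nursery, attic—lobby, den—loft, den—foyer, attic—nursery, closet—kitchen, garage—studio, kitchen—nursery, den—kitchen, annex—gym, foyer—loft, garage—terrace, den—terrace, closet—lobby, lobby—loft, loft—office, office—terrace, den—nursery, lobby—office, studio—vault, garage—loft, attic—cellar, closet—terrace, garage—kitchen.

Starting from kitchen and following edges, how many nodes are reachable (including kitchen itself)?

15

BFS from kitchen visits: kitchen, office, nursery, garage, den, closet, terrace, loft, lobby, library, foyer, cellar, attic, studio, vault
Reachable nodes: 15 of 19 total.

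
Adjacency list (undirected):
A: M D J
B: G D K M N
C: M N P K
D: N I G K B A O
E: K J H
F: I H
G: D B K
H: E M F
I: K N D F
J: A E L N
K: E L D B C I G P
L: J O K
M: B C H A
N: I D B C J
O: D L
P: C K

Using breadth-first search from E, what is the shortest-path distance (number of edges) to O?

3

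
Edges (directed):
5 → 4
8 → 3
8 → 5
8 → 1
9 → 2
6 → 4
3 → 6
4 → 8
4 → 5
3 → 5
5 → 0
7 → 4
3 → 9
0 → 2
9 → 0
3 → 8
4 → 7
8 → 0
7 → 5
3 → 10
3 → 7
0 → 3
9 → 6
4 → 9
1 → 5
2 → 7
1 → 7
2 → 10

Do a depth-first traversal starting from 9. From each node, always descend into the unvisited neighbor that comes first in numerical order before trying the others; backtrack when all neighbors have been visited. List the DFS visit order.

Visit 9
9 → 0
0 → 2
2 → 7
7 → 4
4 → 5
4 → 8
8 → 1
8 → 3
3 → 6
3 → 10

9, 0, 2, 7, 4, 5, 8, 1, 3, 6, 10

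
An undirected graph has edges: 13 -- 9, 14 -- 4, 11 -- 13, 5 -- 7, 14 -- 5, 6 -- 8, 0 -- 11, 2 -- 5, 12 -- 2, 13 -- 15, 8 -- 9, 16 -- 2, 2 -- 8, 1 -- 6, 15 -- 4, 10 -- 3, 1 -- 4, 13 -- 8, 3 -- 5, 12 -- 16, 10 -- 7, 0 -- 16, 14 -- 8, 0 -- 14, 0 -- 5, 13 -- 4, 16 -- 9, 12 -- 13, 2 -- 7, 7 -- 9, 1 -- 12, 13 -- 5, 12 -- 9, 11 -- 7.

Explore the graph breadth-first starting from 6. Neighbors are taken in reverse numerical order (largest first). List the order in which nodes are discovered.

6 -> 8 -> 1 -> 14 -> 13 -> 9 -> 2 -> 12 -> 4 -> 5 -> 0 -> 15 -> 11 -> 16 -> 7 -> 3 -> 10

Visit 6; enqueue 8, 1 → queue [8, 1]
Visit 8; enqueue 14, 13, 9, 2 → queue [1, 14, 13, 9, 2]
Visit 1; enqueue 12, 4 → queue [14, 13, 9, 2, 12, 4]
Visit 14; enqueue 5, 0 → queue [13, 9, 2, 12, 4, 5, 0]
Visit 13; enqueue 15, 11 → queue [9, 2, 12, 4, 5, 0, 15, 11]
Visit 9; enqueue 16, 7 → queue [2, 12, 4, 5, 0, 15, 11, 16, 7]
Visit 2 → queue [12, 4, 5, 0, 15, 11, 16, 7]
Visit 12 → queue [4, 5, 0, 15, 11, 16, 7]
Visit 4 → queue [5, 0, 15, 11, 16, 7]
Visit 5; enqueue 3 → queue [0, 15, 11, 16, 7, 3]
Visit 0 → queue [15, 11, 16, 7, 3]
Visit 15 → queue [11, 16, 7, 3]
Visit 11 → queue [16, 7, 3]
Visit 16 → queue [7, 3]
Visit 7; enqueue 10 → queue [3, 10]
Visit 3 → queue [10]
Visit 10 → queue []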